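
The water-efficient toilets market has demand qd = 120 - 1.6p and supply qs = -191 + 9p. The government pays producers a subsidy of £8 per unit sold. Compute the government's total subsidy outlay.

Pre-subsidy: 120 - 1.6p = -191 + 9p gives p* = 1555/53, q* = 3872/53.
With the subsidy, sellers receive ps = pb + 8 for each unit, where pb is the price buyers pay.
Supply in terms of pb becomes qs = -191 + 9(pb + 8) = -119 + 9pb. Setting this equal to demand: 120 - 1.6pb = -119 + 9pb, so pb = 1195/53.
Sellers receive ps = 1195/53 + 8 = 1619/53; q' = 120 − 1.6·(1195/53) = 4448/53.
Government outlay = subsidy × quantity = 8 × 4448/53 = 35584/53.

Government cost = 35584/53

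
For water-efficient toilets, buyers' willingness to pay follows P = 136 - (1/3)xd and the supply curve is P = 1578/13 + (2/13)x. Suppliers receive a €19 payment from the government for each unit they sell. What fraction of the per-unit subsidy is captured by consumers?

Consumer share = 13/19

Pre-subsidy: 136 - (1/3)x = 1578/13 + (2/13)x gives x* = 30 and P* = 126.
With the subsidy, sellers receive Ps = Pb + 19 for each unit, where Pb is the price buyers pay.
On the curves, Pb = 136 - (1/3)x and Ps = 1578/13 + (2/13)x; the wedge Ps − Pb = 19 gives 1578/13 + (2/13)x − (136 - (1/3)x) = 19, so x' = 69.
Then Pb = 136 − (1/3)·69 = 113 and Ps = 1578/13 + (2/13)·69 = 132.
Buyers' price falls by P* − Pb = 126 − 113 = 13; sellers' price rises by Ps − P* = 132 − 126 = 6.
So consumers capture 13/19 = 13/19 of each unit of subsidy.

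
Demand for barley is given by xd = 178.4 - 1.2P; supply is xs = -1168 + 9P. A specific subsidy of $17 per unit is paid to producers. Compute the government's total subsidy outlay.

Government cost = $646

Pre-subsidy: 178.4 - 1.2P = -1168 + 9P gives P* = 132, x* = 20.
With the subsidy, sellers receive Ps = Pb + 17 for each unit, where Pb is the price buyers pay.
Supply in terms of Pb becomes xs = -1168 + 9(Pb + 17) = -1015 + 9Pb. Setting this equal to demand: 178.4 - 1.2Pb = -1015 + 9Pb, so Pb = 117.
Sellers receive Ps = 117 + 17 = 134; x' = 178.4 − 1.2·117 = 38.
Government outlay = subsidy × quantity = 17 × 38 = 646.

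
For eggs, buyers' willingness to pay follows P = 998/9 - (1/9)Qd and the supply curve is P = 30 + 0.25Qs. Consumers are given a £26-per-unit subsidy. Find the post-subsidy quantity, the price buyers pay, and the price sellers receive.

Q' = 296; buyers pay £78; sellers receive £104

Pre-subsidy: 998/9 - (1/9)Q = 30 + 0.25Q gives Q* = 224 and P* = 86.
With the rebate, buyers effectively pay Pb = Ps − 26, where Ps is the price sellers receive.
On the curves, Pb = 998/9 - (1/9)Q and Ps = 30 + 0.25Q; the wedge Ps − Pb = 26 gives 30 + 0.25Q − (998/9 - (1/9)Q) = 26, so Q' = 296.
Then Pb = 998/9 − (1/9)·296 = 78 and Ps = 30 + 0.25·296 = 104.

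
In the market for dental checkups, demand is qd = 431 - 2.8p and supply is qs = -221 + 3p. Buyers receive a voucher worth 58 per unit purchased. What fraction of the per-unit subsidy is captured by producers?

Producer share = 14/29

Pre-subsidy: 431 - 2.8p = -221 + 3p gives p* = 3260/29, q* = 3371/29.
With the rebate, buyers effectively pay pb = ps − 58, where ps is the price sellers receive.
Demand in terms of ps becomes qd = 431 − 2.8(ps − 58) = 593.4 - 2.8ps. Setting this equal to supply: 593.4 - 2.8ps = -221 + 3ps, so ps = 4072/29.
Buyers pay pb = 4072/29 − 58 = 2390/29; q' = -221 + 3·(4072/29) = 5807/29.
Buyers' price falls by p* − pb = 3260/29 − 2390/29 = 30; sellers' price rises by ps − p* = 4072/29 − 3260/29 = 28.
So producers capture 28/58 = 14/29 of each unit of subsidy.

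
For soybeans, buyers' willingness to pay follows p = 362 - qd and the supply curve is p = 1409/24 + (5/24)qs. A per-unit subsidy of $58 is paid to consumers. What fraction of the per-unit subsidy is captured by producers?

Producer share = 5/29

Pre-subsidy: 362 - q = 1409/24 + (5/24)q gives q* = 251 and p* = 111.
With the rebate, buyers effectively pay pb = ps − 58, where ps is the price sellers receive.
On the curves, pb = 362 - q and ps = 1409/24 + (5/24)q; the wedge ps − pb = 58 gives 1409/24 + (5/24)q − (362 - q) = 58, so q' = 299.
Then pb = 362 − 1·299 = 63 and ps = 1409/24 + (5/24)·299 = 121.
Buyers' price falls by p* − pb = 111 − 63 = 48; sellers' price rises by ps − p* = 121 − 111 = 10.
So producers capture 10/58 = 5/29 of each unit of subsidy.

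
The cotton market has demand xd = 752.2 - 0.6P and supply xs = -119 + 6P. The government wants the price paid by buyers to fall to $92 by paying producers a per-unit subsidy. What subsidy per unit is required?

At a buyer price of 92, quantity demanded is 752.2 − 0.6·92 = 697.
Sellers supply 697 only when they receive Ps with -119 + 6·Ps = 697, i.e. Ps = 136.
s = Ps − Pb = 136 − 92 = 44.

Required subsidy s = $44 per unit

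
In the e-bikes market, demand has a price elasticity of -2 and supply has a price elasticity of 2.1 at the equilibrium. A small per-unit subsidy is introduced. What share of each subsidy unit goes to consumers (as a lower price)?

For a small subsidy around the equilibrium, the benefit split depends on the relative slopes, which at a point are proportional to the elasticities.
Buyer share = εs/(εs + |εd|) = 2.1/(2.1 + 2) = 21/41; seller share = |εd|/(εs + |εd|) = 20/41.

Consumer share = 21/41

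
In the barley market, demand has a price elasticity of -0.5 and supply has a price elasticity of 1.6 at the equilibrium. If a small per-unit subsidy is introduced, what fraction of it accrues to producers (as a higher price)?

For a small subsidy around the equilibrium, the benefit split depends on the relative slopes, which at a point are proportional to the elasticities.
Buyer share = εs/(εs + |εd|) = 1.6/(1.6 + 0.5) = 16/21; seller share = |εd|/(εs + |εd|) = 5/21.
So producers capture 5/21 of the subsidy.

Producer share = 5/21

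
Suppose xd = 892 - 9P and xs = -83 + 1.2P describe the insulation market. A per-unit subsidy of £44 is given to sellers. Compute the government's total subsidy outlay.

Government cost = 58564/17

Pre-subsidy: 892 - 9P = -83 + 1.2P gives P* = 1625/17, x* = 539/17.
With the subsidy, sellers receive Ps = Pb + 44 for each unit, where Pb is the price buyers pay.
Supply in terms of Pb becomes xs = -83 + 1.2(Pb + 44) = -30.2 + 1.2Pb. Setting this equal to demand: 892 - 9Pb = -30.2 + 1.2Pb, so Pb = 1537/17.
Sellers receive Ps = 1537/17 + 44 = 2285/17; x' = 892 − 9·(1537/17) = 1331/17.
Government outlay = subsidy × quantity = 44 × 1331/17 = 58564/17.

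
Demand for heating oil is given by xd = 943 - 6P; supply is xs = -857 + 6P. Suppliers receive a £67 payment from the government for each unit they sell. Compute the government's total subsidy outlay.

Pre-subsidy: 943 - 6P = -857 + 6P gives P* = 150, x* = 43.
With the subsidy, sellers receive Ps = Pb + 67 for each unit, where Pb is the price buyers pay.
Supply in terms of Pb becomes xs = -857 + 6(Pb + 67) = -455 + 6Pb. Setting this equal to demand: 943 - 6Pb = -455 + 6Pb, so Pb = 116.5.
Sellers receive Ps = 116.5 + 67 = 183.5; x' = 943 − 6·116.5 = 244.
Government outlay = subsidy × quantity = 67 × 244 = 16348.

Government cost = £16348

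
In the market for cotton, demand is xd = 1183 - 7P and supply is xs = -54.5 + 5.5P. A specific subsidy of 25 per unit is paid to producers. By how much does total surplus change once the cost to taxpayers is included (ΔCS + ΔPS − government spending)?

Net change in total surplus = -962.5

Pre-subsidy: 1183 - 7P = -54.5 + 5.5P gives P* = 99, x* = 490.
With the subsidy, sellers receive Ps = Pb + 25 for each unit, where Pb is the price buyers pay.
Supply in terms of Pb becomes xs = -54.5 + 5.5(Pb + 25) = 83 + 5.5Pb. Setting this equal to demand: 1183 - 7Pb = 83 + 5.5Pb, so Pb = 88.
Sellers receive Ps = 88 + 25 = 113; x' = 1183 − 7·88 = 567.
ΔCS = ½(490 + 567)(99 − 88) = 5813.5; ΔPS = ½(490 + 567)(113 − 99) = 7399.
Government spending = 25 × 567 = 14175.
Net change = 5813.5 + 7399 − 14175 = -962.5. The loss equals the DWL triangle ½·25·77.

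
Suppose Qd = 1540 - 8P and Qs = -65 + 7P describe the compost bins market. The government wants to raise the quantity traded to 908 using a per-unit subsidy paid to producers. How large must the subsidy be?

Required subsidy s = 60 per unit

At Q = 908, invert demand for the buyer price: Pb = (1540 − 908)/8 = 79; invert supply for the seller price: Ps = (908 − (-65))/7 = 139.
The subsidy must fill the gap: s = Ps − Pb = 139 − 79 = 60.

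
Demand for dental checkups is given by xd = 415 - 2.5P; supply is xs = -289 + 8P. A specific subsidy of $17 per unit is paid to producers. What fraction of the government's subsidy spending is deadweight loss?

Pre-subsidy: 415 - 2.5P = -289 + 8P gives P* = 1408/21, x* = 5195/21.
With the subsidy, sellers receive Ps = Pb + 17 for each unit, where Pb is the price buyers pay.
Supply in terms of Pb becomes xs = -289 + 8(Pb + 17) = -153 + 8Pb. Setting this equal to demand: 415 - 2.5Pb = -153 + 8Pb, so Pb = 1136/21.
Sellers receive Ps = 1136/21 + 17 = 1493/21; x' = 415 − 2.5·(1136/21) = 5875/21.
ΔCS = ½(5195/21 + 5875/21)(1408/21 − 1136/21) = 167280/49; ΔPS = ½(5195/21 + 5875/21)(1493/21 − 1408/21) = 52275/49.
Government spending = 17 × 5875/21 = 99875/21.
DWL = ½ × 17 × (5875/21 − 5195/21) = 5780/21; fraction = (5780/21) / (99875/21) = 68/1175.

DWL / government spending = 68/1175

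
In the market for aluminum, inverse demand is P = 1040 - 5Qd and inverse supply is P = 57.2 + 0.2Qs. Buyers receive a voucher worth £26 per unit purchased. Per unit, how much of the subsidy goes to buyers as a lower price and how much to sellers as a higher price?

Pre-subsidy: 1040 - 5Q = 57.2 + 0.2Q gives Q* = 189 and P* = 95.
With the rebate, buyers effectively pay Pb = Ps − 26, where Ps is the price sellers receive.
On the curves, Pb = 1040 - 5Q and Ps = 57.2 + 0.2Q; the wedge Ps − Pb = 26 gives 57.2 + 0.2Q − (1040 - 5Q) = 26, so Q' = 194.
Then Pb = 1040 − 5·194 = 70 and Ps = 57.2 + 0.2·194 = 96.
Buyers' price falls by P* − Pb = 95 − 70 = 25; sellers' price rises by Ps − P* = 96 − 95 = 1.

Buyers gain £25 per unit; sellers gain £1 per unit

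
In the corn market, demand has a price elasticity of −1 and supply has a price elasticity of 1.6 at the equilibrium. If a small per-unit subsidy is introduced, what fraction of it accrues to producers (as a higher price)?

For a small subsidy around the equilibrium, the benefit split depends on the relative slopes, which at a point are proportional to the elasticities.
Buyer share = εs/(εs + |εd|) = 1.6/(1.6 + 1) = 8/13; seller share = |εd|/(εs + |εd|) = 5/13.
So producers capture 5/13 of the subsidy.

Producer share = 5/13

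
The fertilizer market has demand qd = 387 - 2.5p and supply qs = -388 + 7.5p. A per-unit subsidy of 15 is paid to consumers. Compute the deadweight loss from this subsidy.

Deadweight loss = 210.9375

Pre-subsidy: 387 - 2.5p = -388 + 7.5p gives p* = 77.5, q* = 193.25.
With the rebate, buyers effectively pay pb = ps − 15, where ps is the price sellers receive.
Demand in terms of ps becomes qd = 387 − 2.5(ps − 15) = 424.5 - 2.5ps. Setting this equal to supply: 424.5 - 2.5ps = -388 + 7.5ps, so ps = 81.25.
Buyers pay pb = 81.25 − 15 = 66.25; q' = -388 + 7.5·81.25 = 221.375.
The subsidy expands output by 221.375 − 193.25 = 28.125 past the efficient level; on those units the gap between marginal cost and willingness to pay runs from 0 up to 15.
DWL = ½ × 15 × 28.125 = 210.9375.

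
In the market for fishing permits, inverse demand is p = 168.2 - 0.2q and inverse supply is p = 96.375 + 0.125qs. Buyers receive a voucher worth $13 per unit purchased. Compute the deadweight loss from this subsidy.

Deadweight loss = $260

Pre-subsidy: 168.2 - 0.2q = 96.375 + 0.125q gives q* = 221 and p* = 124.
With the rebate, buyers effectively pay pb = ps − 13, where ps is the price sellers receive.
On the curves, pb = 168.2 - 0.2q and ps = 96.375 + 0.125q; the wedge ps − pb = 13 gives 96.375 + 0.125q − (168.2 - 0.2q) = 13, so q' = 261.
Then pb = 168.2 − 0.2·261 = 116 and ps = 96.375 + 0.125·261 = 129.
The subsidy expands output by 261 − 221 = 40 past the efficient level; on those units the gap between marginal cost and willingness to pay runs from 0 up to 13.
DWL = ½ × 13 × 40 = 260.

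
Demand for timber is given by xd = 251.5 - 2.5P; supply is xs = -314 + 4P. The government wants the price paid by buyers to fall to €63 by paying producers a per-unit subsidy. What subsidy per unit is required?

Required subsidy s = €39 per unit

At a buyer price of 63, quantity demanded is 251.5 − 2.5·63 = 94.
Sellers supply 94 only when they receive Ps with -314 + 4·Ps = 94, i.e. Ps = 102.
s = Ps − Pb = 102 − 63 = 39.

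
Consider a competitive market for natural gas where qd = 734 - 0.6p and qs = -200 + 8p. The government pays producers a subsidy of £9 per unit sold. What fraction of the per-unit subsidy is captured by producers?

Pre-subsidy: 734 - 0.6p = -200 + 8p gives p* = 4670/43, q* = 28760/43.
With the subsidy, sellers receive ps = pb + 9 for each unit, where pb is the price buyers pay.
Supply in terms of pb becomes qs = -200 + 8(pb + 9) = -128 + 8pb. Setting this equal to demand: 734 - 0.6pb = -128 + 8pb, so pb = 4310/43.
Sellers receive ps = 4310/43 + 9 = 4697/43; q' = 734 − 0.6·(4310/43) = 28976/43.
Buyers' price falls by p* − pb = 4670/43 − 4310/43 = 360/43; sellers' price rises by ps − p* = 4697/43 − 4670/43 = 27/43.
So producers capture (27/43)/9 = 3/43 of each unit of subsidy.

Producer share = 3/43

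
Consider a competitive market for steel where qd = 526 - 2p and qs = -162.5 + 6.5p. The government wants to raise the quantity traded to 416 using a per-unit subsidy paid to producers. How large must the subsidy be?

Required subsidy s = 34 per unit

At q = 416, invert demand for the buyer price: pb = (526 − 416)/2 = 55; invert supply for the seller price: ps = (416 − (-162.5))/6.5 = 89.
The subsidy must fill the gap: s = ps − pb = 89 − 55 = 34.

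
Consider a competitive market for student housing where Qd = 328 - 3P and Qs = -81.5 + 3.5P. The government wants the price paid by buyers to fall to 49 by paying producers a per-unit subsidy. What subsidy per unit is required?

At a buyer price of 49, quantity demanded is 328 − 3·49 = 181.
Sellers supply 181 only when they receive Ps with -81.5 + 3.5·Ps = 181, i.e. Ps = 75.
s = Ps − Pb = 75 − 49 = 26.

Required subsidy s = 26 per unit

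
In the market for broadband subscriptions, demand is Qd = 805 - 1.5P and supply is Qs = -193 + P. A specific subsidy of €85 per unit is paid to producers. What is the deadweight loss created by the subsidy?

Deadweight loss = €2167.5

Pre-subsidy: 805 - 1.5P = -193 + P gives P* = 399.2, Q* = 206.2.
With the subsidy, sellers receive Ps = Pb + 85 for each unit, where Pb is the price buyers pay.
Supply in terms of Pb becomes Qs = -193 + 1(Pb + 85) = -108 + Pb. Setting this equal to demand: 805 - 1.5Pb = -108 + Pb, so Pb = 365.2.
Sellers receive Ps = 365.2 + 85 = 450.2; Q' = 805 − 1.5·365.2 = 257.2.
The subsidy expands output by 257.2 − 206.2 = 51 past the efficient level; on those units the gap between marginal cost and willingness to pay runs from 0 up to 85.
DWL = ½ × 85 × 51 = 2167.5.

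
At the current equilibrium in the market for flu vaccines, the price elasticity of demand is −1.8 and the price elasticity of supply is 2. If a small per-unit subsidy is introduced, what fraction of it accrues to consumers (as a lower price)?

For a small subsidy around the equilibrium, the benefit split depends on the relative slopes, which at a point are proportional to the elasticities.
Buyer share = εs/(εs + |εd|) = 2/(2 + 1.8) = 10/19; seller share = |εd|/(εs + |εd|) = 9/19.

Consumer share = 10/19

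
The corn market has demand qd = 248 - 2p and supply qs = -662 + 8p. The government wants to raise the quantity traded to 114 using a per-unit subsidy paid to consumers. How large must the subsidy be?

Required subsidy s = 30 per unit

At q = 114, invert demand for the buyer price: pb = (248 − 114)/2 = 67; invert supply for the seller price: ps = (114 − (-662))/8 = 97.
The subsidy must fill the gap: s = ps − pb = 97 − 67 = 30.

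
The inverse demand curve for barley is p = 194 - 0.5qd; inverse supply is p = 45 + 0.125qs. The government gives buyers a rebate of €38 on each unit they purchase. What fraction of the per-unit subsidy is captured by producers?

Pre-subsidy: 194 - 0.5q = 45 + 0.125q gives q* = 238.4 and p* = 74.8.
With the rebate, buyers effectively pay pb = ps − 38, where ps is the price sellers receive.
On the curves, pb = 194 - 0.5q and ps = 45 + 0.125q; the wedge ps − pb = 38 gives 45 + 0.125q − (194 - 0.5q) = 38, so q' = 299.2.
Then pb = 194 − 0.5·299.2 = 44.4 and ps = 45 + 0.125·299.2 = 82.4.
Buyers' price falls by p* − pb = 74.8 − 44.4 = 30.4; sellers' price rises by ps − p* = 82.4 − 74.8 = 7.6.
So producers capture 7.6/38 = 0.2 of each unit of subsidy.

Producer share = 0.2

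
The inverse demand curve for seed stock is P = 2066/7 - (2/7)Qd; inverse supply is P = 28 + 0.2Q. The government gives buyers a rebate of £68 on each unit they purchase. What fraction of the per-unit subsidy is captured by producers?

Pre-subsidy: 2066/7 - (2/7)Q = 28 + 0.2Q gives Q* = 550 and P* = 138.
With the rebate, buyers effectively pay Pb = Ps − 68, where Ps is the price sellers receive.
On the curves, Pb = 2066/7 - (2/7)Q and Ps = 28 + 0.2Q; the wedge Ps − Pb = 68 gives 28 + 0.2Q − (2066/7 - (2/7)Q) = 68, so Q' = 690.
Then Pb = 2066/7 − (2/7)·690 = 98 and Ps = 28 + 0.2·690 = 166.
Buyers' price falls by P* − Pb = 138 − 98 = 40; sellers' price rises by Ps − P* = 166 − 138 = 28.
So producers capture 28/68 = 7/17 of each unit of subsidy.

Producer share = 7/17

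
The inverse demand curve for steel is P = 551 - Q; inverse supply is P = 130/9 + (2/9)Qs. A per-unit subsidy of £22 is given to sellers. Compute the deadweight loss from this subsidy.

Pre-subsidy: 551 - Q = 130/9 + (2/9)Q gives Q* = 439 and P* = 112.
With the subsidy, sellers receive Ps = Pb + 22 for each unit, where Pb is the price buyers pay.
On the curves, Pb = 551 - Q and Ps = 130/9 + (2/9)Q; the wedge Ps − Pb = 22 gives 130/9 + (2/9)Q − (551 - Q) = 22, so Q' = 457.
Then Pb = 551 − 1·457 = 94 and Ps = 130/9 + (2/9)·457 = 116.
The subsidy expands output by 457 − 439 = 18 past the efficient level; on those units the gap between marginal cost and willingness to pay runs from 0 up to 22.
DWL = ½ × 22 × 18 = 198.

Deadweight loss = £198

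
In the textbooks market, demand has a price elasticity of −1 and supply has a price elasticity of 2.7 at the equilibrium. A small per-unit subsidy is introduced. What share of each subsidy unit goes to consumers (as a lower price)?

Consumer share = 27/37

For a small subsidy around the equilibrium, the benefit split depends on the relative slopes, which at a point are proportional to the elasticities.
Buyer share = εs/(εs + |εd|) = 2.7/(2.7 + 1) = 27/37; seller share = |εd|/(εs + |εd|) = 10/37.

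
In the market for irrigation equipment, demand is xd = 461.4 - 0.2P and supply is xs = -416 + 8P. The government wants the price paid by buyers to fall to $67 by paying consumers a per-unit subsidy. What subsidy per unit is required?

At a buyer price of 67, quantity demanded is 461.4 − 0.2·67 = 448.
Sellers supply 448 only when they receive Ps with -416 + 8·Ps = 448, i.e. Ps = 108.
s = Ps − Pb = 108 − 67 = 41.

Required subsidy s = $41 per unit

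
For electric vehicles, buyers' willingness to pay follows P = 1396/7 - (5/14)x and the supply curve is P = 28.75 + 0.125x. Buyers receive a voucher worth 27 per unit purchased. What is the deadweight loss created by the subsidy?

Pre-subsidy: 1396/7 - (5/14)x = 28.75 + 0.125x gives x* = 354 and P* = 73.
With the rebate, buyers effectively pay Pb = Ps − 27, where Ps is the price sellers receive.
On the curves, Pb = 1396/7 - (5/14)x and Ps = 28.75 + 0.125x; the wedge Ps − Pb = 27 gives 28.75 + 0.125x − (1396/7 - (5/14)x) = 27, so x' = 410.
Then Pb = 1396/7 − (5/14)·410 = 53 and Ps = 28.75 + 0.125·410 = 80.
The subsidy expands output by 410 − 354 = 56 past the efficient level; on those units the gap between marginal cost and willingness to pay runs from 0 up to 27.
DWL = ½ × 27 × 56 = 756.

Deadweight loss = 756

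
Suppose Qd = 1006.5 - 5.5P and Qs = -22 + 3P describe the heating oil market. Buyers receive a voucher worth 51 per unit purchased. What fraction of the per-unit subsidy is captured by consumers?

Consumer share = 6/17

Pre-subsidy: 1006.5 - 5.5P = -22 + 3P gives P* = 121, Q* = 341.
With the rebate, buyers effectively pay Pb = Ps − 51, where Ps is the price sellers receive.
Demand in terms of Ps becomes Qd = 1006.5 − 5.5(Ps − 51) = 1287 - 5.5Ps. Setting this equal to supply: 1287 - 5.5Ps = -22 + 3Ps, so Ps = 154.
Buyers pay Pb = 154 − 51 = 103; Q' = -22 + 3·154 = 440.
Buyers' price falls by P* − Pb = 121 − 103 = 18; sellers' price rises by Ps − P* = 154 − 121 = 33.
So consumers capture 18/51 = 6/17 of each unit of subsidy.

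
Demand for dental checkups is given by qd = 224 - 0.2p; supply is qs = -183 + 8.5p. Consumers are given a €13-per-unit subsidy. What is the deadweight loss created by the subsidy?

Deadweight loss = 2873/174

Pre-subsidy: 224 - 0.2p = -183 + 8.5p gives p* = 4070/87, q* = 18674/87.
With the rebate, buyers effectively pay pb = ps − 13, where ps is the price sellers receive.
Demand in terms of ps becomes qd = 224 − 0.2(ps − 13) = 226.6 - 0.2ps. Setting this equal to supply: 226.6 - 0.2ps = -183 + 8.5ps, so ps = 4096/87.
Buyers pay pb = 4096/87 − 13 = 2965/87; q' = -183 + 8.5·(4096/87) = 18895/87.
The subsidy expands output by 18895/87 − 18674/87 = 221/87 past the efficient level; on those units the gap between marginal cost and willingness to pay runs from 0 up to 13.
DWL = ½ × 13 × 221/87 = 2873/174.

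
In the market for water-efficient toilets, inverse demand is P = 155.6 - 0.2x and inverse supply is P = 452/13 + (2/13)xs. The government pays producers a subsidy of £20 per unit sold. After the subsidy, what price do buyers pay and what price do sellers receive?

Buyers pay £76; sellers receive £96

Pre-subsidy: 155.6 - 0.2x = 452/13 + (2/13)x gives x* = 7854/23 and P* = 2008/23.
With the subsidy, sellers receive Ps = Pb + 20 for each unit, where Pb is the price buyers pay.
On the curves, Pb = 155.6 - 0.2x and Ps = 452/13 + (2/13)x; the wedge Ps − Pb = 20 gives 452/13 + (2/13)x − (155.6 - 0.2x) = 20, so x' = 398.
Then Pb = 155.6 − 0.2·398 = 76 and Ps = 452/13 + (2/13)·398 = 96.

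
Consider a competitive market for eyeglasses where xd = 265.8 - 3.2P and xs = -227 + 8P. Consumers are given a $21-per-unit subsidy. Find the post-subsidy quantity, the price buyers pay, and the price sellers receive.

Pre-subsidy: 265.8 - 3.2P = -227 + 8P gives P* = 44, x* = 125.
With the rebate, buyers effectively pay Pb = Ps − 21, where Ps is the price sellers receive.
Demand in terms of Ps becomes xd = 265.8 − 3.2(Ps − 21) = 333 - 3.2Ps. Setting this equal to supply: 333 - 3.2Ps = -227 + 8Ps, so Ps = 50.
Buyers pay Pb = 50 − 21 = 29; x' = -227 + 8·50 = 173.

x' = 173; buyers pay $29; sellers receive $50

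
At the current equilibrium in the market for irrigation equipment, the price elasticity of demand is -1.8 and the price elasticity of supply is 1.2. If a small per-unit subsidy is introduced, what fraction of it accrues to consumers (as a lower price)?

Consumer share = 0.4

For a small subsidy around the equilibrium, the benefit split depends on the relative slopes, which at a point are proportional to the elasticities.
Buyer share = εs/(εs + |εd|) = 1.2/(1.2 + 1.8) = 0.4; seller share = |εd|/(εs + |εd|) = 0.6.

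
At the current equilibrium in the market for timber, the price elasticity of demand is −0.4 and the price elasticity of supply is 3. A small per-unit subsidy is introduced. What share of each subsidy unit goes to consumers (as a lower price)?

Consumer share = 15/17

For a small subsidy around the equilibrium, the benefit split depends on the relative slopes, which at a point are proportional to the elasticities.
Buyer share = εs/(εs + |εd|) = 3/(3 + 0.4) = 15/17; seller share = |εd|/(εs + |εd|) = 2/17.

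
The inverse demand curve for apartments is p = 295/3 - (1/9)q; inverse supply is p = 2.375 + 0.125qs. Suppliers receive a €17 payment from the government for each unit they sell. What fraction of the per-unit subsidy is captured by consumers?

Consumer share = 8/17

Pre-subsidy: 295/3 - (1/9)q = 2.375 + 0.125q gives q* = 6909/17 and p* = 904/17.
With the subsidy, sellers receive ps = pb + 17 for each unit, where pb is the price buyers pay.
On the curves, pb = 295/3 - (1/9)q and ps = 2.375 + 0.125q; the wedge ps − pb = 17 gives 2.375 + 0.125q − (295/3 - (1/9)q) = 17, so q' = 8133/17.
Then pb = 295/3 − (1/9)·(8133/17) = 768/17 and ps = 2.375 + 0.125·(8133/17) = 1057/17.
Buyers' price falls by p* − pb = 904/17 − 768/17 = 8; sellers' price rises by ps − p* = 1057/17 − 904/17 = 9.
So consumers capture 8/17 = 8/17 of each unit of subsidy.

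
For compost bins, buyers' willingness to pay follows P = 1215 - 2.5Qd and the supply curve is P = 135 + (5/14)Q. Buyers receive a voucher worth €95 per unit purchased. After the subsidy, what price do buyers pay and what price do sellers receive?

Buyers pay €186.875; sellers receive €281.875

Pre-subsidy: 1215 - 2.5Q = 135 + (5/14)Q gives Q* = 378 and P* = 270.
With the rebate, buyers effectively pay Pb = Ps − 95, where Ps is the price sellers receive.
On the curves, Pb = 1215 - 2.5Q and Ps = 135 + (5/14)Q; the wedge Ps − Pb = 95 gives 135 + (5/14)Q − (1215 - 2.5Q) = 95, so Q' = 411.25.
Then Pb = 1215 − 2.5·411.25 = 186.875 and Ps = 135 + (5/14)·411.25 = 281.875.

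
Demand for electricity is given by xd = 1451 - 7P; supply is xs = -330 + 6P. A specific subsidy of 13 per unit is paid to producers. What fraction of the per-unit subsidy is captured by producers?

Producer share = 7/13

Pre-subsidy: 1451 - 7P = -330 + 6P gives P* = 137, x* = 492.
With the subsidy, sellers receive Ps = Pb + 13 for each unit, where Pb is the price buyers pay.
Supply in terms of Pb becomes xs = -330 + 6(Pb + 13) = -252 + 6Pb. Setting this equal to demand: 1451 - 7Pb = -252 + 6Pb, so Pb = 131.
Sellers receive Ps = 131 + 13 = 144; x' = 1451 − 7·131 = 534.
Buyers' price falls by P* − Pb = 137 − 131 = 6; sellers' price rises by Ps − P* = 144 − 137 = 7.
So producers capture 7/13 = 7/13 of each unit of subsidy.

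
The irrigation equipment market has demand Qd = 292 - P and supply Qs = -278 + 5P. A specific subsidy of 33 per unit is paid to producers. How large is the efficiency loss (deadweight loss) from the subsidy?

Pre-subsidy: 292 - P = -278 + 5P gives P* = 95, Q* = 197.
With the subsidy, sellers receive Ps = Pb + 33 for each unit, where Pb is the price buyers pay.
Supply in terms of Pb becomes Qs = -278 + 5(Pb + 33) = -113 + 5Pb. Setting this equal to demand: 292 - Pb = -113 + 5Pb, so Pb = 67.5.
Sellers receive Ps = 67.5 + 33 = 100.5; Q' = 292 − 1·67.5 = 224.5.
The subsidy expands output by 224.5 − 197 = 27.5 past the efficient level; on those units the gap between marginal cost and willingness to pay runs from 0 up to 33.
DWL = ½ × 33 × 27.5 = 453.75.

Deadweight loss = 453.75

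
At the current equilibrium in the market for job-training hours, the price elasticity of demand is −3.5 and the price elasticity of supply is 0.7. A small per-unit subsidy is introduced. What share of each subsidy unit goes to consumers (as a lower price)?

Consumer share = 1/6

For a small subsidy around the equilibrium, the benefit split depends on the relative slopes, which at a point are proportional to the elasticities.
Buyer share = εs/(εs + |εd|) = 0.7/(0.7 + 3.5) = 1/6; seller share = |εd|/(εs + |εd|) = 5/6.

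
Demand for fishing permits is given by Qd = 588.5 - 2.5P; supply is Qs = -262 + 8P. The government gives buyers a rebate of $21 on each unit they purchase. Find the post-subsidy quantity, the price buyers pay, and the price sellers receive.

Q' = 426; buyers pay $65; sellers receive $86

Pre-subsidy: 588.5 - 2.5P = -262 + 8P gives P* = 81, Q* = 386.
With the rebate, buyers effectively pay Pb = Ps − 21, where Ps is the price sellers receive.
Demand in terms of Ps becomes Qd = 588.5 − 2.5(Ps − 21) = 641 - 2.5Ps. Setting this equal to supply: 641 - 2.5Ps = -262 + 8Ps, so Ps = 86.
Buyers pay Pb = 86 − 21 = 65; Q' = -262 + 8·86 = 426.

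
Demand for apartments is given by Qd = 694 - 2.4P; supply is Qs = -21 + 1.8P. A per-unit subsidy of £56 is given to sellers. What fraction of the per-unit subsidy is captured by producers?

Pre-subsidy: 694 - 2.4P = -21 + 1.8P gives P* = 3575/21, Q* = 1998/7.
With the subsidy, sellers receive Ps = Pb + 56 for each unit, where Pb is the price buyers pay.
Supply in terms of Pb becomes Qs = -21 + 1.8(Pb + 56) = 79.8 + 1.8Pb. Setting this equal to demand: 694 - 2.4Pb = 79.8 + 1.8Pb, so Pb = 3071/21.
Sellers receive Ps = 3071/21 + 56 = 4247/21; Q' = 694 − 2.4·(3071/21) = 12006/35.
Buyers' price falls by P* − Pb = 3575/21 − 3071/21 = 24; sellers' price rises by Ps − P* = 4247/21 − 3575/21 = 32.
So producers capture 32/56 = 4/7 of each unit of subsidy.

Producer share = 4/7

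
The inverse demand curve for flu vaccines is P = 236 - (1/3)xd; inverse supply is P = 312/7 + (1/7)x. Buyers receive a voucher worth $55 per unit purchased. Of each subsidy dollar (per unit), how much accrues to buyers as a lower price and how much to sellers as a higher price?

Buyers gain $38.5 per unit; sellers gain $16.5 per unit

Pre-subsidy: 236 - (1/3)x = 312/7 + (1/7)x gives x* = 402 and P* = 102.
With the rebate, buyers effectively pay Pb = Ps − 55, where Ps is the price sellers receive.
On the curves, Pb = 236 - (1/3)x and Ps = 312/7 + (1/7)x; the wedge Ps − Pb = 55 gives 312/7 + (1/7)x − (236 - (1/3)x) = 55, so x' = 517.5.
Then Pb = 236 − (1/3)·517.5 = 63.5 and Ps = 312/7 + (1/7)·517.5 = 118.5.
Buyers' price falls by P* − Pb = 102 − 63.5 = 38.5; sellers' price rises by Ps − P* = 118.5 − 102 = 16.5.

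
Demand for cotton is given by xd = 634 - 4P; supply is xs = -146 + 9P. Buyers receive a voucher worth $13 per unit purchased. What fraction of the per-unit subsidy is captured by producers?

Pre-subsidy: 634 - 4P = -146 + 9P gives P* = 60, x* = 394.
With the rebate, buyers effectively pay Pb = Ps − 13, where Ps is the price sellers receive.
Demand in terms of Ps becomes xd = 634 − 4(Ps − 13) = 686 - 4Ps. Setting this equal to supply: 686 - 4Ps = -146 + 9Ps, so Ps = 64.
Buyers pay Pb = 64 − 13 = 51; x' = -146 + 9·64 = 430.
Buyers' price falls by P* − Pb = 60 − 51 = 9; sellers' price rises by Ps − P* = 64 − 60 = 4.
So producers capture 4/13 = 4/13 of each unit of subsidy.

Producer share = 4/13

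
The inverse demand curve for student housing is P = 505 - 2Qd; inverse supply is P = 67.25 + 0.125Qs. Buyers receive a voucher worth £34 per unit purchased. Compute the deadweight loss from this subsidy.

Deadweight loss = £272

Pre-subsidy: 505 - 2Q = 67.25 + 0.125Q gives Q* = 206 and P* = 93.
With the rebate, buyers effectively pay Pb = Ps − 34, where Ps is the price sellers receive.
On the curves, Pb = 505 - 2Q and Ps = 67.25 + 0.125Q; the wedge Ps − Pb = 34 gives 67.25 + 0.125Q − (505 - 2Q) = 34, so Q' = 222.
Then Pb = 505 − 2·222 = 61 and Ps = 67.25 + 0.125·222 = 95.
The subsidy expands output by 222 − 206 = 16 past the efficient level; on those units the gap between marginal cost and willingness to pay runs from 0 up to 34.
DWL = ½ × 34 × 16 = 272.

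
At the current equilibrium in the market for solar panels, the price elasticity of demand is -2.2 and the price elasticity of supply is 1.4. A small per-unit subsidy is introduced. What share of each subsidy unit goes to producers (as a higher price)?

Producer share = 11/18

For a small subsidy around the equilibrium, the benefit split depends on the relative slopes, which at a point are proportional to the elasticities.
Buyer share = εs/(εs + |εd|) = 1.4/(1.4 + 2.2) = 7/18; seller share = |εd|/(εs + |εd|) = 11/18.
So producers capture 11/18 of the subsidy.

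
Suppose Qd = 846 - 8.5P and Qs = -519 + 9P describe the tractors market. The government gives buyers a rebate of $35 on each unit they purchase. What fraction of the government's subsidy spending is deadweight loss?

DWL / government spending = 51/224

Pre-subsidy: 846 - 8.5P = -519 + 9P gives P* = 78, Q* = 183.
With the rebate, buyers effectively pay Pb = Ps − 35, where Ps is the price sellers receive.
Demand in terms of Ps becomes Qd = 846 − 8.5(Ps − 35) = 1143.5 - 8.5Ps. Setting this equal to supply: 1143.5 - 8.5Ps = -519 + 9Ps, so Ps = 95.
Buyers pay Pb = 95 − 35 = 60; Q' = -519 + 9·95 = 336.
ΔCS = ½(183 + 336)(78 − 60) = 4671; ΔPS = ½(183 + 336)(95 − 78) = 4411.5.
Government spending = 35 × 336 = 11760.
DWL = ½ × 35 × (336 − 183) = 2677.5; fraction = 2677.5 / 11760 = 51/224.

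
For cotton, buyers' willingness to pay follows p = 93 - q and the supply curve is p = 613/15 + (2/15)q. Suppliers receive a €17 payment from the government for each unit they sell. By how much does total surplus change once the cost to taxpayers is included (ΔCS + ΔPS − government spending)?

Pre-subsidy: 93 - q = 613/15 + (2/15)q gives q* = 46 and p* = 47.
With the subsidy, sellers receive ps = pb + 17 for each unit, where pb is the price buyers pay.
On the curves, pb = 93 - q and ps = 613/15 + (2/15)q; the wedge ps − pb = 17 gives 613/15 + (2/15)q − (93 - q) = 17, so q' = 61.
Then pb = 93 − 1·61 = 32 and ps = 613/15 + (2/15)·61 = 49.
ΔCS = ½(46 + 61)(47 − 32) = 802.5; ΔPS = ½(46 + 61)(49 − 47) = 107.
Government spending = 17 × 61 = 1037.
Net change = 802.5 + 107 − 1037 = -127.5. The loss equals the DWL triangle ½·17·15.

Net change in total surplus = -€127.5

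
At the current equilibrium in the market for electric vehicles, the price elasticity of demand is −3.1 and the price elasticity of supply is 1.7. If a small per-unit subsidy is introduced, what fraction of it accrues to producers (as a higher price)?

Producer share = 31/48

For a small subsidy around the equilibrium, the benefit split depends on the relative slopes, which at a point are proportional to the elasticities.
Buyer share = εs/(εs + |εd|) = 1.7/(1.7 + 3.1) = 17/48; seller share = |εd|/(εs + |εd|) = 31/48.
So producers capture 31/48 of the subsidy.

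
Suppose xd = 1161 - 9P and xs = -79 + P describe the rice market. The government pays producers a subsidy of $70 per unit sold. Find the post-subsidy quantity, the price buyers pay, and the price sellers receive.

x' = 108; buyers pay $117; sellers receive $187

Pre-subsidy: 1161 - 9P = -79 + P gives P* = 124, x* = 45.
With the subsidy, sellers receive Ps = Pb + 70 for each unit, where Pb is the price buyers pay.
Supply in terms of Pb becomes xs = -79 + 1(Pb + 70) = -9 + Pb. Setting this equal to demand: 1161 - 9Pb = -9 + Pb, so Pb = 117.
Sellers receive Ps = 117 + 70 = 187; x' = 1161 − 9·117 = 108.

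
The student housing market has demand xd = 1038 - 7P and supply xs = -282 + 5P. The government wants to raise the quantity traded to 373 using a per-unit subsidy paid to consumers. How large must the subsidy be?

At x = 373, invert demand for the buyer price: Pb = (1038 − 373)/7 = 95; invert supply for the seller price: Ps = (373 − (-282))/5 = 131.
The subsidy must fill the gap: s = Ps − Pb = 131 − 95 = 36.

Required subsidy s = 36 per unit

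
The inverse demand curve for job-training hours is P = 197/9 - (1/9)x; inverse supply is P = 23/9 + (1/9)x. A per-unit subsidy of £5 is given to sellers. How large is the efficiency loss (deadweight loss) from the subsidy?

Deadweight loss = £56.25

Pre-subsidy: 197/9 - (1/9)x = 23/9 + (1/9)x gives x* = 87 and P* = 110/9.
With the subsidy, sellers receive Ps = Pb + 5 for each unit, where Pb is the price buyers pay.
On the curves, Pb = 197/9 - (1/9)x and Ps = 23/9 + (1/9)x; the wedge Ps − Pb = 5 gives 23/9 + (1/9)x − (197/9 - (1/9)x) = 5, so x' = 109.5.
Then Pb = 197/9 − (1/9)·109.5 = 175/18 and Ps = 23/9 + (1/9)·109.5 = 265/18.
The subsidy expands output by 109.5 − 87 = 22.5 past the efficient level; on those units the gap between marginal cost and willingness to pay runs from 0 up to 5.
DWL = ½ × 5 × 22.5 = 56.25.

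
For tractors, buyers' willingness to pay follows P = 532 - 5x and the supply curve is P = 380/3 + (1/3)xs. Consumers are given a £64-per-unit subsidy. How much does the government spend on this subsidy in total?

Government cost = £5632

Pre-subsidy: 532 - 5x = 380/3 + (1/3)x gives x* = 76 and P* = 152.
With the rebate, buyers effectively pay Pb = Ps − 64, where Ps is the price sellers receive.
On the curves, Pb = 532 - 5x and Ps = 380/3 + (1/3)x; the wedge Ps − Pb = 64 gives 380/3 + (1/3)x − (532 - 5x) = 64, so x' = 88.
Then Pb = 532 − 5·88 = 92 and Ps = 380/3 + (1/3)·88 = 156.
Government outlay = subsidy × quantity = 64 × 88 = 5632.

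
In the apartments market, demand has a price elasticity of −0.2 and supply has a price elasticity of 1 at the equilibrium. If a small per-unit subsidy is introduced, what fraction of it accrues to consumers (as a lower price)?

Consumer share = 5/6

For a small subsidy around the equilibrium, the benefit split depends on the relative slopes, which at a point are proportional to the elasticities.
Buyer share = εs/(εs + |εd|) = 1/(1 + 0.2) = 5/6; seller share = |εd|/(εs + |εd|) = 1/6.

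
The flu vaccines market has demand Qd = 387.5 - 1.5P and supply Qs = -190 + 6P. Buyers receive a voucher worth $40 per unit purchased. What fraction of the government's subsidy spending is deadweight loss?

DWL / government spending = 0.075

Pre-subsidy: 387.5 - 1.5P = -190 + 6P gives P* = 77, Q* = 272.
With the rebate, buyers effectively pay Pb = Ps − 40, where Ps is the price sellers receive.
Demand in terms of Ps becomes Qd = 387.5 − 1.5(Ps − 40) = 447.5 - 1.5Ps. Setting this equal to supply: 447.5 - 1.5Ps = -190 + 6Ps, so Ps = 85.
Buyers pay Pb = 85 − 40 = 45; Q' = -190 + 6·85 = 320.
ΔCS = ½(272 + 320)(77 − 45) = 9472; ΔPS = ½(272 + 320)(85 − 77) = 2368.
Government spending = 40 × 320 = 12800.
DWL = ½ × 40 × (320 − 272) = 960; fraction = 960 / 12800 = 0.075.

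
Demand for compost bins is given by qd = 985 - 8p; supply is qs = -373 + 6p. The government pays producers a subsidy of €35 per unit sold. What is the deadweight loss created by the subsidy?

Deadweight loss = €2100

Pre-subsidy: 985 - 8p = -373 + 6p gives p* = 97, q* = 209.
With the subsidy, sellers receive ps = pb + 35 for each unit, where pb is the price buyers pay.
Supply in terms of pb becomes qs = -373 + 6(pb + 35) = -163 + 6pb. Setting this equal to demand: 985 - 8pb = -163 + 6pb, so pb = 82.
Sellers receive ps = 82 + 35 = 117; q' = 985 − 8·82 = 329.
The subsidy expands output by 329 − 209 = 120 past the efficient level; on those units the gap between marginal cost and willingness to pay runs from 0 up to 35.
DWL = ½ × 35 × 120 = 2100.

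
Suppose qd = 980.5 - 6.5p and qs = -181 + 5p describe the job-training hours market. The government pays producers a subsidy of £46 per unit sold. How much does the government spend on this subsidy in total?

Pre-subsidy: 980.5 - 6.5p = -181 + 5p gives p* = 101, q* = 324.
With the subsidy, sellers receive ps = pb + 46 for each unit, where pb is the price buyers pay.
Supply in terms of pb becomes qs = -181 + 5(pb + 46) = 49 + 5pb. Setting this equal to demand: 980.5 - 6.5pb = 49 + 5pb, so pb = 81.
Sellers receive ps = 81 + 46 = 127; q' = 980.5 − 6.5·81 = 454.
Government outlay = subsidy × quantity = 46 × 454 = 20884.

Government cost = £20884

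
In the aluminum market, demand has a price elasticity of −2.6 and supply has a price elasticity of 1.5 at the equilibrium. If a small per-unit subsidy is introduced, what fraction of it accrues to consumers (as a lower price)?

Consumer share = 15/41

For a small subsidy around the equilibrium, the benefit split depends on the relative slopes, which at a point are proportional to the elasticities.
Buyer share = εs/(εs + |εd|) = 1.5/(1.5 + 2.6) = 15/41; seller share = |εd|/(εs + |εd|) = 26/41.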